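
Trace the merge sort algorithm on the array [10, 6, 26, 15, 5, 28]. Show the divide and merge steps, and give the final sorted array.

Merge sort trace:

Split: [10, 6, 26, 15, 5, 28] -> [10, 6, 26] and [15, 5, 28]
  Split: [10, 6, 26] -> [10] and [6, 26]
    Split: [6, 26] -> [6] and [26]
    Merge: [6] + [26] -> [6, 26]
  Merge: [10] + [6, 26] -> [6, 10, 26]
  Split: [15, 5, 28] -> [15] and [5, 28]
    Split: [5, 28] -> [5] and [28]
    Merge: [5] + [28] -> [5, 28]
  Merge: [15] + [5, 28] -> [5, 15, 28]
Merge: [6, 10, 26] + [5, 15, 28] -> [5, 6, 10, 15, 26, 28]

Final sorted array: [5, 6, 10, 15, 26, 28]

The merge sort proceeds by recursively splitting the array and merging sorted halves.
After all merges, the sorted array is [5, 6, 10, 15, 26, 28].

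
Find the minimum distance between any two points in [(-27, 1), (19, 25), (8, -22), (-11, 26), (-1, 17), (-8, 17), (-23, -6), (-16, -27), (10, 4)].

Computing all pairwise distances among 9 points:

d((-27, 1), (19, 25)) = 51.8845
d((-27, 1), (8, -22)) = 41.8808
d((-27, 1), (-11, 26)) = 29.6816
d((-27, 1), (-1, 17)) = 30.5287
d((-27, 1), (-8, 17)) = 24.8395
d((-27, 1), (-23, -6)) = 8.0623
d((-27, 1), (-16, -27)) = 30.0832
d((-27, 1), (10, 4)) = 37.1214
d((19, 25), (8, -22)) = 48.2701
d((19, 25), (-11, 26)) = 30.0167
d((19, 25), (-1, 17)) = 21.5407
d((19, 25), (-8, 17)) = 28.1603
d((19, 25), (-23, -6)) = 52.2015
d((19, 25), (-16, -27)) = 62.6817
d((19, 25), (10, 4)) = 22.8473
d((8, -22), (-11, 26)) = 51.6236
d((8, -22), (-1, 17)) = 40.025
d((8, -22), (-8, 17)) = 42.1545
d((8, -22), (-23, -6)) = 34.8855
d((8, -22), (-16, -27)) = 24.5153
d((8, -22), (10, 4)) = 26.0768
d((-11, 26), (-1, 17)) = 13.4536
d((-11, 26), (-8, 17)) = 9.4868
d((-11, 26), (-23, -6)) = 34.176
d((-11, 26), (-16, -27)) = 53.2353
d((-11, 26), (10, 4)) = 30.4138
d((-1, 17), (-8, 17)) = 7.0 <-- minimum
d((-1, 17), (-23, -6)) = 31.8277
d((-1, 17), (-16, -27)) = 46.4866
d((-1, 17), (10, 4)) = 17.0294
d((-8, 17), (-23, -6)) = 27.4591
d((-8, 17), (-16, -27)) = 44.7214
d((-8, 17), (10, 4)) = 22.2036
d((-23, -6), (-16, -27)) = 22.1359
d((-23, -6), (10, 4)) = 34.4819
d((-16, -27), (10, 4)) = 40.4599

Closest pair: (-1, 17) and (-8, 17) with distance 7.0

The closest pair is (-1, 17) and (-8, 17) with Euclidean distance 7.0. For 9 points, brute-force pairwise comparison is shown above. For large n, the divide-and-conquer algorithm (sort by x, recurse on halves, check the dividing strip) achieves O(n log n).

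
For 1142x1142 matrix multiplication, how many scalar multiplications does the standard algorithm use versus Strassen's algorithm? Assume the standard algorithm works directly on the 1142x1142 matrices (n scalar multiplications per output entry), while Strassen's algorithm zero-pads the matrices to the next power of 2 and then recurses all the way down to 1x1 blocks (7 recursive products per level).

Matrix multiplication for 1142x1142 matrices:

Strassen's algorithm requires power-of-2 dimensions. Pad 1142x1142 to 2048x2048 (next power of 2).

Standard algorithm: 1142^3 = 1489355288 multiplications
Strassen's algorithm: 7^(log2(2048)) = 7^11 = 1977326743 multiplications
Difference: 1489355288 - 1977326743 = -487971455 (Strassen uses MORE here due to padding overhead — for small or just-over-power-of-2 n, padding can outweigh the per-level savings)

Standard: 1489355288 multiplications (1142^3). Strassen: 1977326743 multiplications (7^11, after padding to 2048x2048). Strassen reduces 8 recursive multiplications to 7 at each level.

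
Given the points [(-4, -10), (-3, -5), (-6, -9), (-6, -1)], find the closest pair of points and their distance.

Computing all pairwise distances among 4 points:

d((-4, -10), (-3, -5)) = 5.099
d((-4, -10), (-6, -9)) = 2.2361 <-- minimum
d((-4, -10), (-6, -1)) = 9.2195
d((-3, -5), (-6, -9)) = 5.0
d((-3, -5), (-6, -1)) = 5.0
d((-6, -9), (-6, -1)) = 8.0

Closest pair: (-4, -10) and (-6, -9) with distance 2.2361

The closest pair is (-4, -10) and (-6, -9) with Euclidean distance 2.2361. For 4 points, brute-force pairwise comparison is shown above. For large n, the divide-and-conquer algorithm (sort by x, recurse on halves, check the dividing strip) achieves O(n log n).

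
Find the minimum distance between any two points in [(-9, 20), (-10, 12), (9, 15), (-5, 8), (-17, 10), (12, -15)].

Computing all pairwise distances among 6 points:

d((-9, 20), (-10, 12)) = 8.0623
d((-9, 20), (9, 15)) = 18.6815
d((-9, 20), (-5, 8)) = 12.6491
d((-9, 20), (-17, 10)) = 12.8062
d((-9, 20), (12, -15)) = 40.8167
d((-10, 12), (9, 15)) = 19.2354
d((-10, 12), (-5, 8)) = 6.4031 <-- minimum
d((-10, 12), (-17, 10)) = 7.2801
d((-10, 12), (12, -15)) = 34.8281
d((9, 15), (-5, 8)) = 15.6525
d((9, 15), (-17, 10)) = 26.4764
d((9, 15), (12, -15)) = 30.1496
d((-5, 8), (-17, 10)) = 12.1655
d((-5, 8), (12, -15)) = 28.6007
d((-17, 10), (12, -15)) = 38.2884

Closest pair: (-10, 12) and (-5, 8) with distance 6.4031

The closest pair is (-10, 12) and (-5, 8) with Euclidean distance 6.4031. For 6 points, brute-force pairwise comparison is shown above. For large n, the divide-and-conquer algorithm (sort by x, recurse on halves, check the dividing strip) achieves O(n log n).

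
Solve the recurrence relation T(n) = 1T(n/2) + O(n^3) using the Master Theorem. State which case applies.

Master Theorem for T(n) = 1T(n/2) + O(n^3):

a = 1, b = 2, c = 3
log_b(a) = log_2(1) = 0.0000

Case 3: c = 3 > log_2(1) = 0.0000
T(n) = O(n^3) = O(n^3)

For T(n) = 1T(n/2) + O(n^3): log_2(1) = 0.0000. This is Case 3 of the Master Theorem (c > log_b(a), work dominated by root), giving O(n^3).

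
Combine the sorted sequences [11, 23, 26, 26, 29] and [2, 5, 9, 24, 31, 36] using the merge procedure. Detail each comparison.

Merging process:

Compare 11 vs 2: take 2 from right. Merged: [2]
Compare 11 vs 5: take 5 from right. Merged: [2, 5]
Compare 11 vs 9: take 9 from right. Merged: [2, 5, 9]
Compare 11 vs 24: take 11 from left. Merged: [2, 5, 9, 11]
Compare 23 vs 24: take 23 from left. Merged: [2, 5, 9, 11, 23]
Compare 26 vs 24: take 24 from right. Merged: [2, 5, 9, 11, 23, 24]
Compare 26 vs 31: take 26 from left. Merged: [2, 5, 9, 11, 23, 24, 26]
Compare 26 vs 31: take 26 from left. Merged: [2, 5, 9, 11, 23, 24, 26, 26]
Compare 29 vs 31: take 29 from left. Merged: [2, 5, 9, 11, 23, 24, 26, 26, 29]
Append remaining from right: [31, 36]. Merged: [2, 5, 9, 11, 23, 24, 26, 26, 29, 31, 36]

Final merged array: [2, 5, 9, 11, 23, 24, 26, 26, 29, 31, 36]
Total comparisons: 9

The merged array is [2, 5, 9, 11, 23, 24, 26, 26, 29, 31, 36], requiring 9 comparisons. The merge step runs in O(n) time where n is the total number of elements.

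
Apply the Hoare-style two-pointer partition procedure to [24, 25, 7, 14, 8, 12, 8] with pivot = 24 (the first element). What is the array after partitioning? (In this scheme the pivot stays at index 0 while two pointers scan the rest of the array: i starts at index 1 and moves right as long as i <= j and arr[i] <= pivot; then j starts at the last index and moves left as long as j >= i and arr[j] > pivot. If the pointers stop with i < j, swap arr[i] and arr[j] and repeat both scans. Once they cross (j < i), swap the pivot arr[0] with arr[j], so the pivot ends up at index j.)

Hoare-style two-pointer partition with pivot = 24:

Initial array: [24, 25, 7, 14, 8, 12, 8]

Pointers start at i = 1, j = 6.
i stops at index 1 (arr[1]=25 > 24), j stops at index 6 (arr[6]=8 <= 24): swap arr[1] and arr[6], array becomes [24, 8, 7, 14, 8, 12, 25]
i ends at 6, j ends at 5: the pointers have crossed (j < i), so scanning stops.

Swap pivot arr[0] with arr[5] to place pivot at position 5: [12, 8, 7, 14, 8, 24, 25]
Pivot position: 5

After partitioning with pivot 24, the array becomes [12, 8, 7, 14, 8, 24, 25]. The pivot is placed at index 5. All elements to the left of the pivot are <= 24, and all elements to the right are > 24.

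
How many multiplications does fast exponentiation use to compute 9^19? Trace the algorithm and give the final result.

Computing 9^19 by squaring (build up from 9^1; each line after the first costs one multiplication):

9^1 = 9
9^2 = (9^1)^2 = 9^2 = 81
9^4 = (9^2)^2 = 81^2 = 6561
9^8 = (9^4)^2 = 6561^2 = 43046721
9^9 = 9 * 9^8 = 9 * 43046721 = 387420489
9^18 = (9^9)^2 = 387420489^2 = 150094635296999121
9^19 = 9 * 9^18 = 9 * 150094635296999121 = 1350851717672992089

Result: 1350851717672992089
Multiplications needed: 6 (6 lines after 9^1)

9^19 = 1350851717672992089. Using exponentiation by squaring, this requires 6 multiplications. The key idea: if the exponent is even, square the half-power; if odd, multiply by the base once.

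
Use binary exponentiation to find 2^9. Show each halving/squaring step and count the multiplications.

Computing 2^9 by squaring (build up from 2^1; each line after the first costs one multiplication):

2^1 = 2
2^2 = (2^1)^2 = 2^2 = 4
2^4 = (2^2)^2 = 4^2 = 16
2^8 = (2^4)^2 = 16^2 = 256
2^9 = 2 * 2^8 = 2 * 256 = 512

Result: 512
Multiplications needed: 4 (4 lines after 2^1)

2^9 = 512. Using exponentiation by squaring, this requires 4 multiplications. The key idea: if the exponent is even, square the half-power; if odd, multiply by the base once.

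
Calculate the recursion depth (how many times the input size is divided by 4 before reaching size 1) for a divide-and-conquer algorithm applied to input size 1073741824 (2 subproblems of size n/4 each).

For divide and conquer with division factor 4:

Problem sizes at each level:
Level 0: 1073741824
Level 1: 268435456
Level 2: 67108864
Level 3: 16777216
Level 4: 4194304
Level 5: 1048576
Level 6: 262144
Level 7: 65536
Level 8: 16384
Level 9: 4096
Level 10: 1024
Level 11: 256
Level 12: 64
Level 13: 16
Level 14: 4
Level 15: 1

The root is level 0 and the size-1 base case is level 15 (the tree spans levels 0 through 15, i.e. 16 levels counting the root), so the depth is the number of divisions: log_4(1073741824) = 15

The recursion tree depth is log_4(1073741824) = 15. At each level, the problem size is divided by 4, so it takes 15 divisions to reduce to a base case of size 1. The algorithm makes 2 recursive calls at each level.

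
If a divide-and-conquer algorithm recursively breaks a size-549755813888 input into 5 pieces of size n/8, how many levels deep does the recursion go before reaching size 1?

For divide and conquer with division factor 8:

Problem sizes at each level:
Level 0: 549755813888
Level 1: 68719476736
Level 2: 8589934592
Level 3: 1073741824
Level 4: 134217728
Level 5: 16777216
Level 6: 2097152
Level 7: 262144
Level 8: 32768
Level 9: 4096
Level 10: 512
Level 11: 64
Level 12: 8
Level 13: 1

The root is level 0 and the size-1 base case is level 13 (the tree spans levels 0 through 13, i.e. 14 levels counting the root), so the depth is the number of divisions: log_8(549755813888) = 13

The recursion tree depth is log_8(549755813888) = 13. At each level, the problem size is divided by 8, so it takes 13 divisions to reduce to a base case of size 1. The algorithm makes 5 recursive calls at each level.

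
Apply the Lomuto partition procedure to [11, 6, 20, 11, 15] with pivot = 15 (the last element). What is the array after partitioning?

Lomuto partition with pivot = 15:

Initial array: [11, 6, 20, 11, 15]

arr[0]=11 <= 15: swap with position 0, array becomes [11, 6, 20, 11, 15]
arr[1]=6 <= 15: swap with position 1, array becomes [11, 6, 20, 11, 15]
arr[2]=20 > 15: no swap
arr[3]=11 <= 15: swap with position 2, array becomes [11, 6, 11, 20, 15]

Place pivot at position 3: [11, 6, 11, 15, 20]
Pivot position: 3

After partitioning with pivot 15, the array becomes [11, 6, 11, 15, 20]. The pivot is placed at index 3. All elements to the left of the pivot are <= 15, and all elements to the right are > 15.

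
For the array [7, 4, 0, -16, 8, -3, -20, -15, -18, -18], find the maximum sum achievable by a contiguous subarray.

Using Kadane's algorithm on [7, 4, 0, -16, 8, -3, -20, -15, -18, -18]:

Scanning through the array:
Position 1 (value 4): max_ending_here = 11, max_so_far = 11
Position 2 (value 0): max_ending_here = 11, max_so_far = 11
Position 3 (value -16): max_ending_here = -5, max_so_far = 11
Position 4 (value 8): max_ending_here = 8, max_so_far = 11
Position 5 (value -3): max_ending_here = 5, max_so_far = 11
Position 6 (value -20): max_ending_here = -15, max_so_far = 11
Position 7 (value -15): max_ending_here = -15, max_so_far = 11
Position 8 (value -18): max_ending_here = -18, max_so_far = 11
Position 9 (value -18): max_ending_here = -18, max_so_far = 11

Maximum subarray: [7, 4]
Maximum sum: 11

The maximum subarray is [7, 4] with sum 11. This subarray runs from index 0 to index 1.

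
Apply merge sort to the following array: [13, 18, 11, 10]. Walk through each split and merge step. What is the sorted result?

Merge sort trace:

Split: [13, 18, 11, 10] -> [13, 18] and [11, 10]
  Split: [13, 18] -> [13] and [18]
  Merge: [13] + [18] -> [13, 18]
  Split: [11, 10] -> [11] and [10]
  Merge: [11] + [10] -> [10, 11]
Merge: [13, 18] + [10, 11] -> [10, 11, 13, 18]

Final sorted array: [10, 11, 13, 18]

The merge sort proceeds by recursively splitting the array and merging sorted halves.
After all merges, the sorted array is [10, 11, 13, 18].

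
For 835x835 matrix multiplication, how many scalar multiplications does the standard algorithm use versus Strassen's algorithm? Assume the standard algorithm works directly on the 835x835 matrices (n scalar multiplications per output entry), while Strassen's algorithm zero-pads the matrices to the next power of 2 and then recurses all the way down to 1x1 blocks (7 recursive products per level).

Matrix multiplication for 835x835 matrices:

Strassen's algorithm requires power-of-2 dimensions. Pad 835x835 to 1024x1024 (next power of 2).

Standard algorithm: 835^3 = 582182875 multiplications
Strassen's algorithm: 7^(log2(1024)) = 7^10 = 282475249 multiplications
Savings: 582182875 - 282475249 = 299707626 multiplications

Standard: 582182875 multiplications (835^3). Strassen: 282475249 multiplications (7^10, after padding to 1024x1024). Strassen reduces 8 recursive multiplications to 7 at each level.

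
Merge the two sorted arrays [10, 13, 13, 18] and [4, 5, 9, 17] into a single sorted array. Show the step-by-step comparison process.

Merging process:

Compare 10 vs 4: take 4 from right. Merged: [4]
Compare 10 vs 5: take 5 from right. Merged: [4, 5]
Compare 10 vs 9: take 9 from right. Merged: [4, 5, 9]
Compare 10 vs 17: take 10 from left. Merged: [4, 5, 9, 10]
Compare 13 vs 17: take 13 from left. Merged: [4, 5, 9, 10, 13]
Compare 13 vs 17: take 13 from left. Merged: [4, 5, 9, 10, 13, 13]
Compare 18 vs 17: take 17 from right. Merged: [4, 5, 9, 10, 13, 13, 17]
Append remaining from left: [18]. Merged: [4, 5, 9, 10, 13, 13, 17, 18]

Final merged array: [4, 5, 9, 10, 13, 13, 17, 18]
Total comparisons: 7

The merged array is [4, 5, 9, 10, 13, 13, 17, 18], requiring 7 comparisons. The merge step runs in O(n) time where n is the total number of elements.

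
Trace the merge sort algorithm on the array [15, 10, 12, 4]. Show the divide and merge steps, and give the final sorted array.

Merge sort trace:

Split: [15, 10, 12, 4] -> [15, 10] and [12, 4]
  Split: [15, 10] -> [15] and [10]
  Merge: [15] + [10] -> [10, 15]
  Split: [12, 4] -> [12] and [4]
  Merge: [12] + [4] -> [4, 12]
Merge: [10, 15] + [4, 12] -> [4, 10, 12, 15]

Final sorted array: [4, 10, 12, 15]

The merge sort proceeds by recursively splitting the array and merging sorted halves.
After all merges, the sorted array is [4, 10, 12, 15].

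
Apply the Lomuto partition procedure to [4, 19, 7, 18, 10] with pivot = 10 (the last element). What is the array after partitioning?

Lomuto partition with pivot = 10:

Initial array: [4, 19, 7, 18, 10]

arr[0]=4 <= 10: swap with position 0, array becomes [4, 19, 7, 18, 10]
arr[1]=19 > 10: no swap
arr[2]=7 <= 10: swap with position 1, array becomes [4, 7, 19, 18, 10]
arr[3]=18 > 10: no swap

Place pivot at position 2: [4, 7, 10, 18, 19]
Pivot position: 2

After partitioning with pivot 10, the array becomes [4, 7, 10, 18, 19]. The pivot is placed at index 2. All elements to the left of the pivot are <= 10, and all elements to the right are > 10.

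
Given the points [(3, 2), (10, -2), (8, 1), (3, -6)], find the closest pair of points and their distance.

Computing all pairwise distances among 4 points:

d((3, 2), (10, -2)) = 8.0623
d((3, 2), (8, 1)) = 5.099
d((3, 2), (3, -6)) = 8.0
d((10, -2), (8, 1)) = 3.6056 <-- minimum
d((10, -2), (3, -6)) = 8.0623
d((8, 1), (3, -6)) = 8.6023

Closest pair: (10, -2) and (8, 1) with distance 3.6056

The closest pair is (10, -2) and (8, 1) with Euclidean distance 3.6056. For 4 points, brute-force pairwise comparison is shown above. For large n, the divide-and-conquer algorithm (sort by x, recurse on halves, check the dividing strip) achieves O(n log n).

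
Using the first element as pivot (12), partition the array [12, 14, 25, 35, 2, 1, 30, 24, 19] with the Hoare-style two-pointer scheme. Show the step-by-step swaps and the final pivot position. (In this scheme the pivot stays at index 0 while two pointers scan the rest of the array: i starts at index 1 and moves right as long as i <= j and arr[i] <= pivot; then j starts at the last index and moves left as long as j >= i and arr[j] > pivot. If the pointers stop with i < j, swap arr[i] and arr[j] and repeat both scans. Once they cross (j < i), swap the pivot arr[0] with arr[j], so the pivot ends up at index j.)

Hoare-style two-pointer partition with pivot = 12:

Initial array: [12, 14, 25, 35, 2, 1, 30, 24, 19]

Pointers start at i = 1, j = 8.
i stops at index 1 (arr[1]=14 > 12), j stops at index 5 (arr[5]=1 <= 12): swap arr[1] and arr[5], array becomes [12, 1, 25, 35, 2, 14, 30, 24, 19]
i stops at index 2 (arr[2]=25 > 12), j stops at index 4 (arr[4]=2 <= 12): swap arr[2] and arr[4], array becomes [12, 1, 2, 35, 25, 14, 30, 24, 19]
i ends at 3, j ends at 2: the pointers have crossed (j < i), so scanning stops.

Swap pivot arr[0] with arr[2] to place pivot at position 2: [2, 1, 12, 35, 25, 14, 30, 24, 19]
Pivot position: 2

After partitioning with pivot 12, the array becomes [2, 1, 12, 35, 25, 14, 30, 24, 19]. The pivot is placed at index 2. All elements to the left of the pivot are <= 12, and all elements to the right are > 12.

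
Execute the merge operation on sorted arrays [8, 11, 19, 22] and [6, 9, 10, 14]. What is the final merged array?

Merging process:

Compare 8 vs 6: take 6 from right. Merged: [6]
Compare 8 vs 9: take 8 from left. Merged: [6, 8]
Compare 11 vs 9: take 9 from right. Merged: [6, 8, 9]
Compare 11 vs 10: take 10 from right. Merged: [6, 8, 9, 10]
Compare 11 vs 14: take 11 from left. Merged: [6, 8, 9, 10, 11]
Compare 19 vs 14: take 14 from right. Merged: [6, 8, 9, 10, 11, 14]
Append remaining from left: [19, 22]. Merged: [6, 8, 9, 10, 11, 14, 19, 22]

Final merged array: [6, 8, 9, 10, 11, 14, 19, 22]
Total comparisons: 6

The merged array is [6, 8, 9, 10, 11, 14, 19, 22], requiring 6 comparisons. The merge step runs in O(n) time where n is the total number of elements.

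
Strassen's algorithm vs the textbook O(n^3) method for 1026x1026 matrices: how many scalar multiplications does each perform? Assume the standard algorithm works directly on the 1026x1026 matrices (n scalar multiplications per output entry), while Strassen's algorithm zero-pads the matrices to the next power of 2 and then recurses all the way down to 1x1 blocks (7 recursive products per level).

Matrix multiplication for 1026x1026 matrices:

Strassen's algorithm requires power-of-2 dimensions. Pad 1026x1026 to 2048x2048 (next power of 2).

Standard algorithm: 1026^3 = 1080045576 multiplications
Strassen's algorithm: 7^(log2(2048)) = 7^11 = 1977326743 multiplications
Difference: 1080045576 - 1977326743 = -897281167 (Strassen uses MORE here due to padding overhead — for small or just-over-power-of-2 n, padding can outweigh the per-level savings)

Standard: 1080045576 multiplications (1026^3). Strassen: 1977326743 multiplications (7^11, after padding to 2048x2048). Strassen reduces 8 recursive multiplications to 7 at each level.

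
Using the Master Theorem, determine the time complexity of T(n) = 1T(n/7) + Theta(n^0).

Master Theorem for T(n) = 1T(n/7) + O(n^0):

a = 1, b = 7, c = 0
log_b(a) = log_7(1) = 0.0000

Case 2: c = 0 = log_7(1) = 0.0000
T(n) = O(n^0 log n) = O(log n)

For T(n) = 1T(n/7) + O(n^0): log_7(1) = 0.0000. This is Case 2 of the Master Theorem (c = log_b(a), equal work at all levels), giving O(log n).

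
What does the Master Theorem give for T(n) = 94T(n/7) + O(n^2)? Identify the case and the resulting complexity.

Master Theorem for T(n) = 94T(n/7) + O(n^2):

a = 94, b = 7, c = 2
log_b(a) = log_7(94) = 2.3348

Case 1: c = 2 < log_7(94) = 2.3348
T(n) = O(n^(log_7 94))

For T(n) = 94T(n/7) + O(n^2): log_7(94) = 2.3348. This is Case 1 of the Master Theorem (c < log_b(a), work dominated by leaves), giving O(n^(log_7 94)).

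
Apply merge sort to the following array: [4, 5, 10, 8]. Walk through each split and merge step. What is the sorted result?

Merge sort trace:

Split: [4, 5, 10, 8] -> [4, 5] and [10, 8]
  Split: [4, 5] -> [4] and [5]
  Merge: [4] + [5] -> [4, 5]
  Split: [10, 8] -> [10] and [8]
  Merge: [10] + [8] -> [8, 10]
Merge: [4, 5] + [8, 10] -> [4, 5, 8, 10]

Final sorted array: [4, 5, 8, 10]

The merge sort proceeds by recursively splitting the array and merging sorted halves.
After all merges, the sorted array is [4, 5, 8, 10].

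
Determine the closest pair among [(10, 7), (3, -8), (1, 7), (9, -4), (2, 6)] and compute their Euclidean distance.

Computing all pairwise distances among 5 points:

d((10, 7), (3, -8)) = 16.5529
d((10, 7), (1, 7)) = 9.0
d((10, 7), (9, -4)) = 11.0454
d((10, 7), (2, 6)) = 8.0623
d((3, -8), (1, 7)) = 15.1327
d((3, -8), (9, -4)) = 7.2111
d((3, -8), (2, 6)) = 14.0357
d((1, 7), (9, -4)) = 13.6015
d((1, 7), (2, 6)) = 1.4142 <-- minimum
d((9, -4), (2, 6)) = 12.2066

Closest pair: (1, 7) and (2, 6) with distance 1.4142

The closest pair is (1, 7) and (2, 6) with Euclidean distance 1.4142. For 5 points, brute-force pairwise comparison is shown above. For large n, the divide-and-conquer algorithm (sort by x, recurse on halves, check the dividing strip) achieves O(n log n).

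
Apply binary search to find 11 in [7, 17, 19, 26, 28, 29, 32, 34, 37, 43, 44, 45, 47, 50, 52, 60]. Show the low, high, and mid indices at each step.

Binary search for 11 in [7, 17, 19, 26, 28, 29, 32, 34, 37, 43, 44, 45, 47, 50, 52, 60]:

lo=0, hi=15, mid=7, arr[mid]=34 -> 34 > 11, search left half
lo=0, hi=6, mid=3, arr[mid]=26 -> 26 > 11, search left half
lo=0, hi=2, mid=1, arr[mid]=17 -> 17 > 11, search left half
lo=0, hi=0, mid=0, arr[mid]=7 -> 7 < 11, search right half
lo=1 > hi=0, target 11 not found

Binary search determines that 11 is not in the array after 4 comparisons. The search space was exhausted without finding the target.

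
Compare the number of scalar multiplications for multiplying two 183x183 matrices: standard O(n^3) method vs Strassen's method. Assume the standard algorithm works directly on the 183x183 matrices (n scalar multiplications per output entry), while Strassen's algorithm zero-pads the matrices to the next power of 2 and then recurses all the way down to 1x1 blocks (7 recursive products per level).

Matrix multiplication for 183x183 matrices:

Strassen's algorithm requires power-of-2 dimensions. Pad 183x183 to 256x256 (next power of 2).

Standard algorithm: 183^3 = 6128487 multiplications
Strassen's algorithm: 7^(log2(256)) = 7^8 = 5764801 multiplications
Savings: 6128487 - 5764801 = 363686 multiplications

Standard: 6128487 multiplications (183^3). Strassen: 5764801 multiplications (7^8, after padding to 256x256). Strassen reduces 8 recursive multiplications to 7 at each level.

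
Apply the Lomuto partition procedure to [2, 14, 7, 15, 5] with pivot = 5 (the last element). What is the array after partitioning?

Lomuto partition with pivot = 5:

Initial array: [2, 14, 7, 15, 5]

arr[0]=2 <= 5: swap with position 0, array becomes [2, 14, 7, 15, 5]
arr[1]=14 > 5: no swap
arr[2]=7 > 5: no swap
arr[3]=15 > 5: no swap

Place pivot at position 1: [2, 5, 7, 15, 14]
Pivot position: 1

After partitioning with pivot 5, the array becomes [2, 5, 7, 15, 14]. The pivot is placed at index 1. All elements to the left of the pivot are <= 5, and all elements to the right are > 5.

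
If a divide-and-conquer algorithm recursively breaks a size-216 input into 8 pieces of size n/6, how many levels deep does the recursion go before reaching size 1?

For divide and conquer with division factor 6:

Problem sizes at each level:
Level 0: 216
Level 1: 36
Level 2: 6
Level 3: 1

The root is level 0 and the size-1 base case is level 3 (the tree spans levels 0 through 3, i.e. 4 levels counting the root), so the depth is the number of divisions: log_6(216) = 3

The recursion tree depth is log_6(216) = 3. At each level, the problem size is divided by 6, so it takes 3 divisions to reduce to a base case of size 1. The algorithm makes 8 recursive calls at each level.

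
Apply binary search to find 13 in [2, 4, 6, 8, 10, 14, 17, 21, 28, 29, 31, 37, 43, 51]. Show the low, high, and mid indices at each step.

Binary search for 13 in [2, 4, 6, 8, 10, 14, 17, 21, 28, 29, 31, 37, 43, 51]:

lo=0, hi=13, mid=6, arr[mid]=17 -> 17 > 13, search left half
lo=0, hi=5, mid=2, arr[mid]=6 -> 6 < 13, search right half
lo=3, hi=5, mid=4, arr[mid]=10 -> 10 < 13, search right half
lo=5, hi=5, mid=5, arr[mid]=14 -> 14 > 13, search left half
lo=5 > hi=4, target 13 not found

Binary search determines that 13 is not in the array after 4 comparisons. The search space was exhausted without finding the target.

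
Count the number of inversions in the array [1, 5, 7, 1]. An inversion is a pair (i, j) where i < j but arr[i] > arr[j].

Finding inversions in [1, 5, 7, 1]:

(1, 3): arr[1]=5 > arr[3]=1
(2, 3): arr[2]=7 > arr[3]=1

Total inversions: 2

The array has 2 inversion(s): (1,3), (2,3). Each pair (i,j) satisfies i < j and arr[i] > arr[j].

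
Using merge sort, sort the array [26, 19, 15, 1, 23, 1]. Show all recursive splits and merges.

Merge sort trace:

Split: [26, 19, 15, 1, 23, 1] -> [26, 19, 15] and [1, 23, 1]
  Split: [26, 19, 15] -> [26] and [19, 15]
    Split: [19, 15] -> [19] and [15]
    Merge: [19] + [15] -> [15, 19]
  Merge: [26] + [15, 19] -> [15, 19, 26]
  Split: [1, 23, 1] -> [1] and [23, 1]
    Split: [23, 1] -> [23] and [1]
    Merge: [23] + [1] -> [1, 23]
  Merge: [1] + [1, 23] -> [1, 1, 23]
Merge: [15, 19, 26] + [1, 1, 23] -> [1, 1, 15, 19, 23, 26]

Final sorted array: [1, 1, 15, 19, 23, 26]

The merge sort proceeds by recursively splitting the array and merging sorted halves.
After all merges, the sorted array is [1, 1, 15, 19, 23, 26].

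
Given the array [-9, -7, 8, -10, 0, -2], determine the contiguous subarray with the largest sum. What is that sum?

Using Kadane's algorithm on [-9, -7, 8, -10, 0, -2]:

Scanning through the array:
Position 1 (value -7): max_ending_here = -7, max_so_far = -7
Position 2 (value 8): max_ending_here = 8, max_so_far = 8
Position 3 (value -10): max_ending_here = -2, max_so_far = 8
Position 4 (value 0): max_ending_here = 0, max_so_far = 8
Position 5 (value -2): max_ending_here = -2, max_so_far = 8

Maximum subarray: [8]
Maximum sum: 8

The maximum subarray is [8] with sum 8. This subarray runs from index 2 to index 2.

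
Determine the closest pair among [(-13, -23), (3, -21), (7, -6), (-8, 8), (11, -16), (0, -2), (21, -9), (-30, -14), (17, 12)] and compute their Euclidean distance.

Computing all pairwise distances among 9 points:

d((-13, -23), (3, -21)) = 16.1245
d((-13, -23), (7, -6)) = 26.2488
d((-13, -23), (-8, 8)) = 31.4006
d((-13, -23), (11, -16)) = 25.0
d((-13, -23), (0, -2)) = 24.6982
d((-13, -23), (21, -9)) = 36.7696
d((-13, -23), (-30, -14)) = 19.2354
d((-13, -23), (17, 12)) = 46.0977
d((3, -21), (7, -6)) = 15.5242
d((3, -21), (-8, 8)) = 31.0161
d((3, -21), (11, -16)) = 9.434
d((3, -21), (0, -2)) = 19.2354
d((3, -21), (21, -9)) = 21.6333
d((3, -21), (-30, -14)) = 33.7343
d((3, -21), (17, 12)) = 35.8469
d((7, -6), (-8, 8)) = 20.5183
d((7, -6), (11, -16)) = 10.7703
d((7, -6), (0, -2)) = 8.0623 <-- minimum
d((7, -6), (21, -9)) = 14.3178
d((7, -6), (-30, -14)) = 37.855
d((7, -6), (17, 12)) = 20.5913
d((-8, 8), (11, -16)) = 30.6105
d((-8, 8), (0, -2)) = 12.8062
d((-8, 8), (21, -9)) = 33.6155
d((-8, 8), (-30, -14)) = 31.1127
d((-8, 8), (17, 12)) = 25.318
d((11, -16), (0, -2)) = 17.8045
d((11, -16), (21, -9)) = 12.2066
d((11, -16), (-30, -14)) = 41.0488
d((11, -16), (17, 12)) = 28.6356
d((0, -2), (21, -9)) = 22.1359
d((0, -2), (-30, -14)) = 32.311
d((0, -2), (17, 12)) = 22.0227
d((21, -9), (-30, -14)) = 51.2445
d((21, -9), (17, 12)) = 21.3776
d((-30, -14), (17, 12)) = 53.7122

Closest pair: (7, -6) and (0, -2) with distance 8.0623

The closest pair is (7, -6) and (0, -2) with Euclidean distance 8.0623. For 9 points, brute-force pairwise comparison is shown above. For large n, the divide-and-conquer algorithm (sort by x, recurse on halves, check the dividing strip) achieves O(n log n).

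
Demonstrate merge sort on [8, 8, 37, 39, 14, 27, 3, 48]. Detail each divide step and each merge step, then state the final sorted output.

Merge sort trace:

Split: [8, 8, 37, 39, 14, 27, 3, 48] -> [8, 8, 37, 39] and [14, 27, 3, 48]
  Split: [8, 8, 37, 39] -> [8, 8] and [37, 39]
    Split: [8, 8] -> [8] and [8]
    Merge: [8] + [8] -> [8, 8]
    Split: [37, 39] -> [37] and [39]
    Merge: [37] + [39] -> [37, 39]
  Merge: [8, 8] + [37, 39] -> [8, 8, 37, 39]
  Split: [14, 27, 3, 48] -> [14, 27] and [3, 48]
    Split: [14, 27] -> [14] and [27]
    Merge: [14] + [27] -> [14, 27]
    Split: [3, 48] -> [3] and [48]
    Merge: [3] + [48] -> [3, 48]
  Merge: [14, 27] + [3, 48] -> [3, 14, 27, 48]
Merge: [8, 8, 37, 39] + [3, 14, 27, 48] -> [3, 8, 8, 14, 27, 37, 39, 48]

Final sorted array: [3, 8, 8, 14, 27, 37, 39, 48]

The merge sort proceeds by recursively splitting the array and merging sorted halves.
After all merges, the sorted array is [3, 8, 8, 14, 27, 37, 39, 48].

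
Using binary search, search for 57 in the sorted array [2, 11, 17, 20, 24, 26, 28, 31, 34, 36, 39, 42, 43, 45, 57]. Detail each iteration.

Binary search for 57 in [2, 11, 17, 20, 24, 26, 28, 31, 34, 36, 39, 42, 43, 45, 57]:

lo=0, hi=14, mid=7, arr[mid]=31 -> 31 < 57, search right half
lo=8, hi=14, mid=11, arr[mid]=42 -> 42 < 57, search right half
lo=12, hi=14, mid=13, arr[mid]=45 -> 45 < 57, search right half
lo=14, hi=14, mid=14, arr[mid]=57 -> Found target at index 14!

Binary search finds 57 at index 14 after 4 comparisons. The search repeatedly halves the search space by comparing with the middle element.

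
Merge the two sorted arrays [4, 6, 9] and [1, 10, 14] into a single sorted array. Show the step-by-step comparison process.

Merging process:

Compare 4 vs 1: take 1 from right. Merged: [1]
Compare 4 vs 10: take 4 from left. Merged: [1, 4]
Compare 6 vs 10: take 6 from left. Merged: [1, 4, 6]
Compare 9 vs 10: take 9 from left. Merged: [1, 4, 6, 9]
Append remaining from right: [10, 14]. Merged: [1, 4, 6, 9, 10, 14]

Final merged array: [1, 4, 6, 9, 10, 14]
Total comparisons: 4

The merged array is [1, 4, 6, 9, 10, 14], requiring 4 comparisons. The merge step runs in O(n) time where n is the total number of elements.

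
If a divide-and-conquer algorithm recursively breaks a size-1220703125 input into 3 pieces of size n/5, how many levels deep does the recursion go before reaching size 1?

For divide and conquer with division factor 5:

Problem sizes at each level:
Level 0: 1220703125
Level 1: 244140625
Level 2: 48828125
Level 3: 9765625
Level 4: 1953125
Level 5: 390625
Level 6: 78125
Level 7: 15625
Level 8: 3125
Level 9: 625
Level 10: 125
Level 11: 25
Level 12: 5
Level 13: 1

The root is level 0 and the size-1 base case is level 13 (the tree spans levels 0 through 13, i.e. 14 levels counting the root), so the depth is the number of divisions: log_5(1220703125) = 13

The recursion tree depth is log_5(1220703125) = 13. At each level, the problem size is divided by 5, so it takes 13 divisions to reduce to a base case of size 1. The algorithm makes 3 recursive calls at each level.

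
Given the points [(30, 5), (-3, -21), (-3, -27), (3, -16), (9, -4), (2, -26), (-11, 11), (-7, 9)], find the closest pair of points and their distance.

Computing all pairwise distances among 8 points:

d((30, 5), (-3, -21)) = 42.0119
d((30, 5), (-3, -27)) = 45.9674
d((30, 5), (3, -16)) = 34.2053
d((30, 5), (9, -4)) = 22.8473
d((30, 5), (2, -26)) = 41.7732
d((30, 5), (-11, 11)) = 41.4367
d((30, 5), (-7, 9)) = 37.2156
d((-3, -21), (-3, -27)) = 6.0
d((-3, -21), (3, -16)) = 7.8102
d((-3, -21), (9, -4)) = 20.8087
d((-3, -21), (2, -26)) = 7.0711
d((-3, -21), (-11, 11)) = 32.9848
d((-3, -21), (-7, 9)) = 30.2655
d((-3, -27), (3, -16)) = 12.53
d((-3, -27), (9, -4)) = 25.9422
d((-3, -27), (2, -26)) = 5.099
d((-3, -27), (-11, 11)) = 38.833
d((-3, -27), (-7, 9)) = 36.2215
d((3, -16), (9, -4)) = 13.4164
d((3, -16), (2, -26)) = 10.0499
d((3, -16), (-11, 11)) = 30.4138
d((3, -16), (-7, 9)) = 26.9258
d((9, -4), (2, -26)) = 23.0868
d((9, -4), (-11, 11)) = 25.0
d((9, -4), (-7, 9)) = 20.6155
d((2, -26), (-11, 11)) = 39.2173
d((2, -26), (-7, 9)) = 36.1386
d((-11, 11), (-7, 9)) = 4.4721 <-- minimum

Closest pair: (-11, 11) and (-7, 9) with distance 4.4721

The closest pair is (-11, 11) and (-7, 9) with Euclidean distance 4.4721. For 8 points, brute-force pairwise comparison is shown above. For large n, the divide-and-conquer algorithm (sort by x, recurse on halves, check the dividing strip) achieves O(n log n).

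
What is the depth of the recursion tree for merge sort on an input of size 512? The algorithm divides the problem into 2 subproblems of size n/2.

For divide and conquer with division factor 2:

Problem sizes at each level:
Level 0: 512
Level 1: 256
Level 2: 128
Level 3: 64
Level 4: 32
Level 5: 16
Level 6: 8
Level 7: 4
Level 8: 2
Level 9: 1

The root is level 0 and the size-1 base case is level 9 (the tree spans levels 0 through 9, i.e. 10 levels counting the root), so the depth is the number of divisions: log_2(512) = 9

The recursion tree depth is log_2(512) = 9. At each level, the problem size is divided by 2, so it takes 9 divisions to reduce to a base case of size 1. The algorithm makes 2 recursive calls at each level.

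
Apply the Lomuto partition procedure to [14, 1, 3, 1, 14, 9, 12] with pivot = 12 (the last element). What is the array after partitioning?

Lomuto partition with pivot = 12:

Initial array: [14, 1, 3, 1, 14, 9, 12]

arr[0]=14 > 12: no swap
arr[1]=1 <= 12: swap with position 0, array becomes [1, 14, 3, 1, 14, 9, 12]
arr[2]=3 <= 12: swap with position 1, array becomes [1, 3, 14, 1, 14, 9, 12]
arr[3]=1 <= 12: swap with position 2, array becomes [1, 3, 1, 14, 14, 9, 12]
arr[4]=14 > 12: no swap
arr[5]=9 <= 12: swap with position 3, array becomes [1, 3, 1, 9, 14, 14, 12]

Place pivot at position 4: [1, 3, 1, 9, 12, 14, 14]
Pivot position: 4

After partitioning with pivot 12, the array becomes [1, 3, 1, 9, 12, 14, 14]. The pivot is placed at index 4. All elements to the left of the pivot are <= 12, and all elements to the right are > 12.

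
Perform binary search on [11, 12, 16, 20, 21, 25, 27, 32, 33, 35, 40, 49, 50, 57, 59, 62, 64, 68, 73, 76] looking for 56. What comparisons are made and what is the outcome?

Binary search for 56 in [11, 12, 16, 20, 21, 25, 27, 32, 33, 35, 40, 49, 50, 57, 59, 62, 64, 68, 73, 76]:

lo=0, hi=19, mid=9, arr[mid]=35 -> 35 < 56, search right half
lo=10, hi=19, mid=14, arr[mid]=59 -> 59 > 56, search left half
lo=10, hi=13, mid=11, arr[mid]=49 -> 49 < 56, search right half
lo=12, hi=13, mid=12, arr[mid]=50 -> 50 < 56, search right half
lo=13, hi=13, mid=13, arr[mid]=57 -> 57 > 56, search left half
lo=13 > hi=12, target 56 not found

Binary search determines that 56 is not in the array after 5 comparisons. The search space was exhausted without finding the target.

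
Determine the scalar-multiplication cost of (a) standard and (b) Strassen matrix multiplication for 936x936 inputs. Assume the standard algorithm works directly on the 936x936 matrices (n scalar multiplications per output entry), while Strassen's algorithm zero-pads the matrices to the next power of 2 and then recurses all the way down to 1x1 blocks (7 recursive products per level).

Matrix multiplication for 936x936 matrices:

Strassen's algorithm requires power-of-2 dimensions. Pad 936x936 to 1024x1024 (next power of 2).

Standard algorithm: 936^3 = 820025856 multiplications
Strassen's algorithm: 7^(log2(1024)) = 7^10 = 282475249 multiplications
Savings: 820025856 - 282475249 = 537550607 multiplications

Standard: 820025856 multiplications (936^3). Strassen: 282475249 multiplications (7^10, after padding to 1024x1024). Strassen reduces 8 recursive multiplications to 7 at each level.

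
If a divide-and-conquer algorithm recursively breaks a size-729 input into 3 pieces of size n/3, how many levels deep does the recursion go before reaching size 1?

For divide and conquer with division factor 3:

Problem sizes at each level:
Level 0: 729
Level 1: 243
Level 2: 81
Level 3: 27
Level 4: 9
Level 5: 3
Level 6: 1

The root is level 0 and the size-1 base case is level 6 (the tree spans levels 0 through 6, i.e. 7 levels counting the root), so the depth is the number of divisions: log_3(729) = 6

The recursion tree depth is log_3(729) = 6. At each level, the problem size is divided by 3, so it takes 6 divisions to reduce to a base case of size 1. The algorithm makes 3 recursive calls at each level.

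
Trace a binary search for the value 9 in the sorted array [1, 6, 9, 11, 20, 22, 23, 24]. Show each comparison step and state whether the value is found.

Binary search for 9 in [1, 6, 9, 11, 20, 22, 23, 24]:

lo=0, hi=7, mid=3, arr[mid]=11 -> 11 > 9, search left half
lo=0, hi=2, mid=1, arr[mid]=6 -> 6 < 9, search right half
lo=2, hi=2, mid=2, arr[mid]=9 -> Found target at index 2!

Binary search finds 9 at index 2 after 3 comparisons. The search repeatedly halves the search space by comparing with the middle element.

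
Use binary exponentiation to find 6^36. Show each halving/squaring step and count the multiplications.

Computing 6^36 by squaring (build up from 6^1; each line after the first costs one multiplication):

6^1 = 6
6^2 = (6^1)^2 = 6^2 = 36
6^4 = (6^2)^2 = 36^2 = 1296
6^8 = (6^4)^2 = 1296^2 = 1679616
6^9 = 6 * 6^8 = 6 * 1679616 = 10077696
6^18 = (6^9)^2 = 10077696^2 = 101559956668416
6^36 = (6^18)^2 = 101559956668416^2 = 10314424798490535546171949056

Result: 10314424798490535546171949056
Multiplications needed: 6 (6 lines after 6^1)

6^36 = 10314424798490535546171949056. Using exponentiation by squaring, this requires 6 multiplications. The key idea: if the exponent is even, square the half-power; if odd, multiply by the base once.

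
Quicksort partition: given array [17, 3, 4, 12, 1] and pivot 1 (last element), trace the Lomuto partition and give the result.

Lomuto partition with pivot = 1:

Initial array: [17, 3, 4, 12, 1]

arr[0]=17 > 1: no swap
arr[1]=3 > 1: no swap
arr[2]=4 > 1: no swap
arr[3]=12 > 1: no swap

Place pivot at position 0: [1, 3, 4, 12, 17]
Pivot position: 0

After partitioning with pivot 1, the array becomes [1, 3, 4, 12, 17]. The pivot is placed at index 0. All elements to the left of the pivot are <= 1, and all elements to the right are > 1.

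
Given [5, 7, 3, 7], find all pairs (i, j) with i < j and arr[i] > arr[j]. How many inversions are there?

Finding inversions in [5, 7, 3, 7]:

(0, 2): arr[0]=5 > arr[2]=3
(1, 2): arr[1]=7 > arr[2]=3

Total inversions: 2

The array has 2 inversion(s): (0,2), (1,2). Each pair (i,j) satisfies i < j and arr[i] > arr[j].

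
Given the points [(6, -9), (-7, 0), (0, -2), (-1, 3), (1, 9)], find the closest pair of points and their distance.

Computing all pairwise distances among 5 points:

d((6, -9), (-7, 0)) = 15.8114
d((6, -9), (0, -2)) = 9.2195
d((6, -9), (-1, 3)) = 13.8924
d((6, -9), (1, 9)) = 18.6815
d((-7, 0), (0, -2)) = 7.2801
d((-7, 0), (-1, 3)) = 6.7082
d((-7, 0), (1, 9)) = 12.0416
d((0, -2), (-1, 3)) = 5.099 <-- minimum
d((0, -2), (1, 9)) = 11.0454
d((-1, 3), (1, 9)) = 6.3246

Closest pair: (0, -2) and (-1, 3) with distance 5.099

The closest pair is (0, -2) and (-1, 3) with Euclidean distance 5.099. For 5 points, brute-force pairwise comparison is shown above. For large n, the divide-and-conquer algorithm (sort by x, recurse on halves, check the dividing strip) achieves O(n log n).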